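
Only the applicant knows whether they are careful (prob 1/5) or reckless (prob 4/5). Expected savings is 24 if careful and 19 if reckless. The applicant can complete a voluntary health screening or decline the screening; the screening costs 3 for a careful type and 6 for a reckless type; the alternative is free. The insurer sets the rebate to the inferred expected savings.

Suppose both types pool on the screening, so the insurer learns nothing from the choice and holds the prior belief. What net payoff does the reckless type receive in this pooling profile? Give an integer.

14

Pooled rebate = 1/5·24 + 4/5·19 = 20.
reckless pays cost 6 for the screening, so net payoff = 20 − 6 = 14.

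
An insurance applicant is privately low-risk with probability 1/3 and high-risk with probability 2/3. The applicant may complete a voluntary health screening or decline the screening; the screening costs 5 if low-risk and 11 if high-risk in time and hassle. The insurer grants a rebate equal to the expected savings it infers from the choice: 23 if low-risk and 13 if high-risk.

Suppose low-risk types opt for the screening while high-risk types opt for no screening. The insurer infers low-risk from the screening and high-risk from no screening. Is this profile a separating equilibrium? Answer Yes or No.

Yes

Under these beliefs, the screening earns rebate 23 and no screening earns rebate 13.
low-risk: the screening nets 23 − 5 = 18; no screening nets 13. low-risk prefers the screening.
high-risk: the screening nets 23 − 11 = 12; no screening nets 13. high-risk prefers no screening.
Neither type deviates, so the separating profile is an equilibrium.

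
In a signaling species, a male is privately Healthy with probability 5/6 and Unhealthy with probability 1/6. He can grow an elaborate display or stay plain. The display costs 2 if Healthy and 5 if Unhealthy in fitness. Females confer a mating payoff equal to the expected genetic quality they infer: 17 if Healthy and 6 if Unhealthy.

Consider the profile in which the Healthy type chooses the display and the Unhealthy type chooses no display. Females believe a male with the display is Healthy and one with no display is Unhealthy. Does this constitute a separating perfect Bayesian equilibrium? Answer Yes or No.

No

Under these beliefs, the display earns mating payoff 17 and no display earns mating payoff 6.
Healthy: the display nets 17 − 2 = 15; no display nets 6. Healthy prefers the display.
Unhealthy: the display nets 17 − 5 = 12; no display nets 6. Unhealthy would deviate to the display.
Unhealthy has a profitable deviation, so the profile is not an equilibrium.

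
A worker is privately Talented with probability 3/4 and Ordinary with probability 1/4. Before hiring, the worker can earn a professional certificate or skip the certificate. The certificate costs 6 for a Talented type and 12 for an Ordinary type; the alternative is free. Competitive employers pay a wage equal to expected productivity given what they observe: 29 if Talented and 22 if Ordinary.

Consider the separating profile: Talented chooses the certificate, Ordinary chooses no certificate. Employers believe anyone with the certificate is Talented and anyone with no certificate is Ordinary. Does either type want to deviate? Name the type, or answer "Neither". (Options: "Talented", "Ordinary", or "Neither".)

Neither

The certificate pays 29; no certificate pays 22.
Talented: assigned the certificate, nets 29 − 6 = 23; deviating to no certificate nets 22.
Ordinary: assigned no certificate, nets 22; deviating to the certificate nets 29 − 12 = 17.
Both types strictly prefer their assigned action; no profitable deviation.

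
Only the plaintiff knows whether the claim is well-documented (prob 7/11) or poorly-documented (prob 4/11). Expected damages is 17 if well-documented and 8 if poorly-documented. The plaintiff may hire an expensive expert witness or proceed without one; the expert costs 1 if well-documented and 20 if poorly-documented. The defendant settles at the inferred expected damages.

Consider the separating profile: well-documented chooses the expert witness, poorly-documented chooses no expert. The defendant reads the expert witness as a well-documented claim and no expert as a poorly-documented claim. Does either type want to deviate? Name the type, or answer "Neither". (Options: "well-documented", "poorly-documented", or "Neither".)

The expert witness pays 17; no expert pays 8.
well-documented: assigned the expert witness, nets 17 − 1 = 16; deviating to no expert nets 8.
poorly-documented: assigned no expert, nets 8; deviating to the expert witness nets 17 − 20 = -3.
Both types strictly prefer their assigned action; no profitable deviation.

Neither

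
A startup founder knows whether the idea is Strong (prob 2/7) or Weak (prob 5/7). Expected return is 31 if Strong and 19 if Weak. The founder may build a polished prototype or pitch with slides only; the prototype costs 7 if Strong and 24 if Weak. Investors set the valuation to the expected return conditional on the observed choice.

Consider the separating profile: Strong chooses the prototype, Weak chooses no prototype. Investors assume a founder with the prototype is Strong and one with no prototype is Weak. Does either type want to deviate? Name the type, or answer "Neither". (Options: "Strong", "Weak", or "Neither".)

The prototype pays 31; no prototype pays 19.
Strong: assigned the prototype, nets 31 − 7 = 24; deviating to no prototype nets 19.
Weak: assigned no prototype, nets 19; deviating to the prototype nets 31 − 24 = 7.
Both types strictly prefer their assigned action; no profitable deviation.

Neither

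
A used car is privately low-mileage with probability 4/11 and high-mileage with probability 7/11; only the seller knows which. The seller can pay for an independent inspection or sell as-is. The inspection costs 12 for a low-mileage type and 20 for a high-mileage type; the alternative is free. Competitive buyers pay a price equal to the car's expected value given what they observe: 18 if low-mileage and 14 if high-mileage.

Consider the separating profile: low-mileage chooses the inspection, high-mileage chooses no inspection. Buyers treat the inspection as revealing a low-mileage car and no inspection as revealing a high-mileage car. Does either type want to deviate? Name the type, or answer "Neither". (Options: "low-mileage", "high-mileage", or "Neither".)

low-mileage

The inspection pays 18; no inspection pays 14.
low-mileage: assigned the inspection, nets 18 − 12 = 6; deviating to no inspection nets 14.
high-mileage: assigned no inspection, nets 14; deviating to the inspection nets 18 − 20 = -2.
The low-mileage type gains 8 by deviating.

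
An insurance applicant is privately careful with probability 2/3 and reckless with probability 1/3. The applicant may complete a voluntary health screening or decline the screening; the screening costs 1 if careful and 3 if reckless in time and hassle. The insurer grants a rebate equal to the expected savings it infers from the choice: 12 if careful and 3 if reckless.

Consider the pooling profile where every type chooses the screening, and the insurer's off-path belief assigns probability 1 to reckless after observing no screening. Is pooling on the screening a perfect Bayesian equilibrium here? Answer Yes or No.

Yes

On path, the insurer holds the prior and pays 2/3·12 + 1/3·3 = 9. Off path (no screening), believing reckless, it pays 3.
careful: the screening nets 9 − 1 = 8; no screening nets 3. careful stays.
reckless: the screening nets 9 − 3 = 6; no screening nets 3. reckless stays.
No type deviates, so pooling is sustained.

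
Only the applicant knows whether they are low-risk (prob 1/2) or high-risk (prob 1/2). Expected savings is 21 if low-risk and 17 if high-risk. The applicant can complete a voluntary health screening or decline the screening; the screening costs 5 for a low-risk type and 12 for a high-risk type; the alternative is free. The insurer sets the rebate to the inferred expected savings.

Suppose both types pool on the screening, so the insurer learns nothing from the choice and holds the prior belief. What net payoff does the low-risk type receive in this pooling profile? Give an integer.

Pooled rebate = 1/2·21 + 1/2·17 = 19.
low-risk pays cost 5 for the screening, so net payoff = 19 − 5 = 14.

14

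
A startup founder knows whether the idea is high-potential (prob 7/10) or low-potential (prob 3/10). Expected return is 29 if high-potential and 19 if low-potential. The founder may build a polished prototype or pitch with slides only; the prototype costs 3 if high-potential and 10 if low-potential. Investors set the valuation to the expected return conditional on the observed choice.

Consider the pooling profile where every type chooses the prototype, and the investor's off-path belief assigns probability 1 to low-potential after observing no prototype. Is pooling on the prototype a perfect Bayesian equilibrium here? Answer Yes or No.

No

On path, the investor holds the prior and pays 7/10·29 + 3/10·19 = 26. Off path (no prototype), believing low-potential, it pays 19.
high-potential: the prototype nets 26 − 3 = 23; no prototype nets 19. high-potential stays.
low-potential: the prototype nets 26 − 10 = 16; no prototype nets 19. low-potential would deviate.
A type deviates, so pooling fails.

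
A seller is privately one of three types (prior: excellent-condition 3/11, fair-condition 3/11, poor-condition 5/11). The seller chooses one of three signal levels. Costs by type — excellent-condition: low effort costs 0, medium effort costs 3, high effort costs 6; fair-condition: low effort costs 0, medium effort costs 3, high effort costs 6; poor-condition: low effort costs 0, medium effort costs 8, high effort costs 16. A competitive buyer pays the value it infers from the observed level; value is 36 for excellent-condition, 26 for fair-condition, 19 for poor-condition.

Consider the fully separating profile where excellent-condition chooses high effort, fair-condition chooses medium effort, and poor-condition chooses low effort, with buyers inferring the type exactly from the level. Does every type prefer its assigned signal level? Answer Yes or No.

No

Separating prices: high effort → 36, medium effort → 26, low effort → 19.
excellent-condition (assigned high effort): low effort: 19 − 0 = 19; medium effort: 26 − 3 = 23; high effort: 36 − 6 = 30. excellent-condition stays.
fair-condition (assigned medium effort): low effort: 19 − 0 = 19; medium effort: 26 − 3 = 23; high effort: 36 − 6 = 30. fair-condition prefers high effort.
poor-condition (assigned low effort): low effort: 19 − 0 = 19; medium effort: 26 − 8 = 18; high effort: 36 − 16 = 20. poor-condition prefers high effort.
At least one type deviates; the separating profile fails.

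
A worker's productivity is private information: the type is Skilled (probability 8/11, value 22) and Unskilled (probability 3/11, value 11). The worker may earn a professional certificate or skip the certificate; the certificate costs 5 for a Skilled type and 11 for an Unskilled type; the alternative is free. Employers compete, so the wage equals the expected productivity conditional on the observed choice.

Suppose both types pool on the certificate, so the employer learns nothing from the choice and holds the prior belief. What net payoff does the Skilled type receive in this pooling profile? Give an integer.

14

Pooled wage = 8/11·22 + 3/11·11 = 19.
Skilled pays cost 5 for the certificate, so net payoff = 19 − 5 = 14.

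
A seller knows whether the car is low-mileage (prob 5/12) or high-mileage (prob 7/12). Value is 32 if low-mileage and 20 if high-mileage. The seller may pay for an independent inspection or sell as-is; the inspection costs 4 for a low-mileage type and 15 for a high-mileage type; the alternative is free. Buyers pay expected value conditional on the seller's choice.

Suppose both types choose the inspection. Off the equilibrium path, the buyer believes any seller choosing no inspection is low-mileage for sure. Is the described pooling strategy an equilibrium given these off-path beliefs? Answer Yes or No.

On path, the buyer holds the prior and pays 5/12·32 + 7/12·20 = 25. Off path (no inspection), believing low-mileage, it pays 32.
low-mileage: the inspection nets 25 − 4 = 21; no inspection nets 32. low-mileage would deviate.
high-mileage: the inspection nets 25 − 15 = 10; no inspection nets 32. high-mileage would deviate.
A type deviates, so pooling fails.

No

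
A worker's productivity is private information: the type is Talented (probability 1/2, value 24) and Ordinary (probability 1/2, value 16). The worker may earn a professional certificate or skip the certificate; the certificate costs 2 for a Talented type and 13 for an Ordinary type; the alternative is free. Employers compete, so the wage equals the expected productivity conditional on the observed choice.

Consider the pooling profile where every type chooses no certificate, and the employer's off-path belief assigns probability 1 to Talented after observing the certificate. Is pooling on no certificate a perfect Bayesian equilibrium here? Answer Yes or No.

On path, the employer holds the prior and pays 1/2·24 + 1/2·16 = 20. Off path (the certificate), believing Talented, it pays 24.
Talented: no certificate nets 20; the certificate nets 24 − 2 = 22. Talented would deviate.
Ordinary: no certificate nets 20; the certificate nets 24 − 13 = 11. Ordinary stays.
A type deviates, so pooling fails.

No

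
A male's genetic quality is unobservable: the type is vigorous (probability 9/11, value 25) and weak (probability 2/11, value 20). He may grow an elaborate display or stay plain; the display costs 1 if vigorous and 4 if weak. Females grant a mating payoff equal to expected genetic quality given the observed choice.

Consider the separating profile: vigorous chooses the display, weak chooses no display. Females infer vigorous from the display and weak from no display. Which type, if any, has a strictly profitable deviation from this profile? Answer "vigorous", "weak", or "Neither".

weak

The display pays 25; no display pays 20.
vigorous: assigned the display, nets 25 − 1 = 24; deviating to no display nets 20.
weak: assigned no display, nets 20; deviating to the display nets 25 − 4 = 21.
The weak type gains 1 by deviating.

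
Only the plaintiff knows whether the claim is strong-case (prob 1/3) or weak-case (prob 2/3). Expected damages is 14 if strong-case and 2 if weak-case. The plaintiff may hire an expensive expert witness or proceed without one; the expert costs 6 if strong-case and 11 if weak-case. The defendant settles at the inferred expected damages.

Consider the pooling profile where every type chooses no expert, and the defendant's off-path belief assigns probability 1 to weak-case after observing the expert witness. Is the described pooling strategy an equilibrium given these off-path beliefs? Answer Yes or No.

Yes

On path, the defendant holds the prior and pays 1/3·14 + 2/3·2 = 6. Off path (the expert witness), believing weak-case, it pays 2.
strong-case: no expert nets 6; the expert witness nets 2 − 6 = -4. strong-case stays.
weak-case: no expert nets 6; the expert witness nets 2 − 11 = -9. weak-case stays.
No type deviates, so pooling is sustained.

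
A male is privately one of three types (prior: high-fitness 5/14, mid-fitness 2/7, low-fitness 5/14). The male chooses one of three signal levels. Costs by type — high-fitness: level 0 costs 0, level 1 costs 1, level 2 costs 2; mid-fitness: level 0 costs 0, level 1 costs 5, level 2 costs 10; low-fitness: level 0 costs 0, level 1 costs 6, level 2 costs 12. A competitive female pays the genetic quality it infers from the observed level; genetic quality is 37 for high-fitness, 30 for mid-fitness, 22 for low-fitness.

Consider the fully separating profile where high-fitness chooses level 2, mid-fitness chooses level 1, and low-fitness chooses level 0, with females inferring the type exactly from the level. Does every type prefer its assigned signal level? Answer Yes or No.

Separating mating payoffs: level 2 → 37, level 1 → 30, level 0 → 22.
high-fitness (assigned level 2): level 0: 22 − 0 = 22; level 1: 30 − 1 = 29; level 2: 37 − 2 = 35. high-fitness stays.
mid-fitness (assigned level 1): level 0: 22 − 0 = 22; level 1: 30 − 5 = 25; level 2: 37 − 10 = 27. mid-fitness prefers level 2.
low-fitness (assigned level 0): level 0: 22 − 0 = 22; level 1: 30 − 6 = 24; level 2: 37 − 12 = 25. low-fitness prefers level 2.
At least one type deviates; the separating profile fails.

No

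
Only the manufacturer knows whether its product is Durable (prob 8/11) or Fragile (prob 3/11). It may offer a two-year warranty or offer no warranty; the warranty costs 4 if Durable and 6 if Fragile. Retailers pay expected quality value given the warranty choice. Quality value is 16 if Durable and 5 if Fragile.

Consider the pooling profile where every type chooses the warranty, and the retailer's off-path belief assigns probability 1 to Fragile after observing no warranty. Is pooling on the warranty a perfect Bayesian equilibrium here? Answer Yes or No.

On path, the retailer holds the prior and pays 8/11·16 + 3/11·5 = 13. Off path (no warranty), believing Fragile, it pays 5.
Durable: the warranty nets 13 − 4 = 9; no warranty nets 5. Durable stays.
Fragile: the warranty nets 13 − 6 = 7; no warranty nets 5. Fragile stays.
No type deviates, so pooling is sustained.

Yes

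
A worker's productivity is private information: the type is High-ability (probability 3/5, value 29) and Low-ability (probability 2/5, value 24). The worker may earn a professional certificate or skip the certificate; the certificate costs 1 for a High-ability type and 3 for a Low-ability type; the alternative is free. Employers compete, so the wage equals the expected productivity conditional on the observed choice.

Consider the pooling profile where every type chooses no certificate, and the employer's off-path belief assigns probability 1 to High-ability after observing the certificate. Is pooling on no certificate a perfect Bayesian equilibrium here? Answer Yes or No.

No

On path, the employer holds the prior and pays 3/5·29 + 2/5·24 = 27. Off path (the certificate), believing High-ability, it pays 29.
High-ability: no certificate nets 27; the certificate nets 29 − 1 = 28. High-ability would deviate.
Low-ability: no certificate nets 27; the certificate nets 29 − 3 = 26. Low-ability stays.
A type deviates, so pooling fails.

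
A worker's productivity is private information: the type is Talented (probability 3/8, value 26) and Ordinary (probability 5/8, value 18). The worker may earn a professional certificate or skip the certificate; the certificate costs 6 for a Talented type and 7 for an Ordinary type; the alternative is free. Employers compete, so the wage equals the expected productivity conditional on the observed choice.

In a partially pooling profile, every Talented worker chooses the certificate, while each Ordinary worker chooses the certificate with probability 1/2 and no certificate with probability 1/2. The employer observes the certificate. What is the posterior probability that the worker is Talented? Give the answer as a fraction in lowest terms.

P(the certificate) = (3/8)·1 + (5/8)·(1/2) = 11/16.
By Bayes' rule, P(Talented | the certificate) = (3/8) / (11/16) = 6/11.

6/11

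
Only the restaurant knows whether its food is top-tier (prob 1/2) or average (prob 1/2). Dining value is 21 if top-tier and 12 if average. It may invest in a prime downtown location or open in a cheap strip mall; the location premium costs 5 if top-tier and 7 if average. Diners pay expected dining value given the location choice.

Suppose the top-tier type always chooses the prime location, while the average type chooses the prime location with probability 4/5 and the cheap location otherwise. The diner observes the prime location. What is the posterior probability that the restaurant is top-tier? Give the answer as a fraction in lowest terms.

P(the prime location) = (1/2)·1 + (1/2)·(4/5) = 9/10.
By Bayes' rule, P(top-tier | the prime location) = (1/2) / (9/10) = 5/9.

5/9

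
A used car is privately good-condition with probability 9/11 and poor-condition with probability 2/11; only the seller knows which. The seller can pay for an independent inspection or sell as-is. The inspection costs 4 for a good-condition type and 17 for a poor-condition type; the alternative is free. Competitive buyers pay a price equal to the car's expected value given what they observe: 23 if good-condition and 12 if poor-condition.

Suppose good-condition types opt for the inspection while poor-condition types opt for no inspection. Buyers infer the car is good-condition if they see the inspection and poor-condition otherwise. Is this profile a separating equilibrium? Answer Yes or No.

Yes

Under these beliefs, the inspection earns price 23 and no inspection earns price 12.
good-condition: the inspection nets 23 − 4 = 19; no inspection nets 12. good-condition prefers the inspection.
poor-condition: the inspection nets 23 − 17 = 6; no inspection nets 12. poor-condition prefers no inspection.
Neither type deviates, so the separating profile is an equilibrium.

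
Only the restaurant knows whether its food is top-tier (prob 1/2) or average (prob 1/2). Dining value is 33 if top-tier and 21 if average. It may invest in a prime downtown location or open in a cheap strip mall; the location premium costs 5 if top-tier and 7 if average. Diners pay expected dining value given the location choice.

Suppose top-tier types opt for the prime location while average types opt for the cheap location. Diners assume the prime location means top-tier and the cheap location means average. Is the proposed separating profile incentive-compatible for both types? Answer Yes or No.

Under these beliefs, the prime location earns price premium 33 and the cheap location earns price premium 21.
top-tier: the prime location nets 33 − 5 = 28; the cheap location nets 21. top-tier prefers the prime location.
average: the prime location nets 33 − 7 = 26; the cheap location nets 21. average would deviate to the prime location.
average has a profitable deviation, so the profile is not an equilibrium.

No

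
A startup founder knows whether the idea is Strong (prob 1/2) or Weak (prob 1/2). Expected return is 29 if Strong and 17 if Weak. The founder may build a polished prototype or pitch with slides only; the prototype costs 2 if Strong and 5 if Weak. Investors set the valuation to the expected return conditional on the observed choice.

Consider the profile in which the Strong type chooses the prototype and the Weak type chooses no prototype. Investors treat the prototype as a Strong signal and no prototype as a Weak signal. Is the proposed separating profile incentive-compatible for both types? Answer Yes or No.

No

Under these beliefs, the prototype earns valuation 29 and no prototype earns valuation 17.
Strong: the prototype nets 29 − 2 = 27; no prototype nets 17. Strong prefers the prototype.
Weak: the prototype nets 29 − 5 = 24; no prototype nets 17. Weak would deviate to the prototype.
Weak has a profitable deviation, so the profile is not an equilibrium.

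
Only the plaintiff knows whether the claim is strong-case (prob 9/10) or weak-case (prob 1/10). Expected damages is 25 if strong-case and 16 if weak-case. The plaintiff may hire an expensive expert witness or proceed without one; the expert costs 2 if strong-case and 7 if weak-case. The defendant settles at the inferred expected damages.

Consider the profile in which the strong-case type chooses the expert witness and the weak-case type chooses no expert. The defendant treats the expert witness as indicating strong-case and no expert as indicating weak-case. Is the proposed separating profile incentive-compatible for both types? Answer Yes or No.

Under these beliefs, the expert witness earns settlement 25 and no expert earns settlement 16.
strong-case: the expert witness nets 25 − 2 = 23; no expert nets 16. strong-case prefers the expert witness.
weak-case: the expert witness nets 25 − 7 = 18; no expert nets 16. weak-case would deviate to the expert witness.
weak-case has a profitable deviation, so the profile is not an equilibrium.

No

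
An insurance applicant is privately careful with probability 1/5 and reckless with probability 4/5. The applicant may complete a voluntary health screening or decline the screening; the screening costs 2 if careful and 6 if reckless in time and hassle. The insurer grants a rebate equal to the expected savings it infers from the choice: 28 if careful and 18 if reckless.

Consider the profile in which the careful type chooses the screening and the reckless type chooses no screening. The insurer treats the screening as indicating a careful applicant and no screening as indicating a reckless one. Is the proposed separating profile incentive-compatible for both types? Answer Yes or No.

No

Under these beliefs, the screening earns rebate 28 and no screening earns rebate 18.
careful: the screening nets 28 − 2 = 26; no screening nets 18. careful prefers the screening.
reckless: the screening nets 28 − 6 = 22; no screening nets 18. reckless would deviate to the screening.
reckless has a profitable deviation, so the profile is not an equilibrium.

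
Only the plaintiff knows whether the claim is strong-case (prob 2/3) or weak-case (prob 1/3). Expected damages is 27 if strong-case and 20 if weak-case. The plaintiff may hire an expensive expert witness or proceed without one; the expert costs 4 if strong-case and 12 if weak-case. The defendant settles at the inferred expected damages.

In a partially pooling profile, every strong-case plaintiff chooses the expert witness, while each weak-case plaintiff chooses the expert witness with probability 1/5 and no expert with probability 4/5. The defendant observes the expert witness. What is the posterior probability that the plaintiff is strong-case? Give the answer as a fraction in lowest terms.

10/11

P(the expert witness) = (2/3)·1 + (1/3)·(1/5) = 11/15.
By Bayes' rule, P(strong-case | the expert witness) = (2/3) / (11/15) = 10/11.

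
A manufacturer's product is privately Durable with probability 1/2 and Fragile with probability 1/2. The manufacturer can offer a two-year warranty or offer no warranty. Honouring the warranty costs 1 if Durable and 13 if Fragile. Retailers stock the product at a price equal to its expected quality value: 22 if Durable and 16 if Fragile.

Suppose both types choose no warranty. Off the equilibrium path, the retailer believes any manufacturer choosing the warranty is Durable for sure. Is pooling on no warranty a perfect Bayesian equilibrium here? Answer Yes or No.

No

On path, the retailer holds the prior and pays 1/2·22 + 1/2·16 = 19. Off path (the warranty), believing Durable, it pays 22.
Durable: no warranty nets 19; the warranty nets 22 − 1 = 21. Durable would deviate.
Fragile: no warranty nets 19; the warranty nets 22 − 13 = 9. Fragile stays.
A type deviates, so pooling fails.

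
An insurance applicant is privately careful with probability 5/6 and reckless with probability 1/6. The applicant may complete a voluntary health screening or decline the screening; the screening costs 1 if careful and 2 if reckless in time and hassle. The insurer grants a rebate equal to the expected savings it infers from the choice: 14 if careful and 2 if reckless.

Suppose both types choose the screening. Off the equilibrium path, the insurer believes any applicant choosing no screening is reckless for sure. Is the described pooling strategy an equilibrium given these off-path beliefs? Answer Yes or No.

Yes

On path, the insurer holds the prior and pays 5/6·14 + 1/6·2 = 12. Off path (no screening), believing reckless, it pays 2.
careful: the screening nets 12 − 1 = 11; no screening nets 2. careful stays.
reckless: the screening nets 12 − 2 = 10; no screening nets 2. reckless stays.
No type deviates, so pooling is sustained.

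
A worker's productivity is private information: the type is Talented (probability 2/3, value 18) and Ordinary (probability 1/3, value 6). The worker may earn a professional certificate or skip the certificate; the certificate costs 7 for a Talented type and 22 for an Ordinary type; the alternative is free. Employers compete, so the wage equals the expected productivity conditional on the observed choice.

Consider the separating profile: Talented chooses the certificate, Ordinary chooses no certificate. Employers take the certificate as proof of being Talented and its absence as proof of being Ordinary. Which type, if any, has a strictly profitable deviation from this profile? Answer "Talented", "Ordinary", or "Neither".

Neither

The certificate pays 18; no certificate pays 6.
Talented: assigned the certificate, nets 18 − 7 = 11; deviating to no certificate nets 6.
Ordinary: assigned no certificate, nets 6; deviating to the certificate nets 18 − 22 = -4.
Both types strictly prefer their assigned action; no profitable deviation.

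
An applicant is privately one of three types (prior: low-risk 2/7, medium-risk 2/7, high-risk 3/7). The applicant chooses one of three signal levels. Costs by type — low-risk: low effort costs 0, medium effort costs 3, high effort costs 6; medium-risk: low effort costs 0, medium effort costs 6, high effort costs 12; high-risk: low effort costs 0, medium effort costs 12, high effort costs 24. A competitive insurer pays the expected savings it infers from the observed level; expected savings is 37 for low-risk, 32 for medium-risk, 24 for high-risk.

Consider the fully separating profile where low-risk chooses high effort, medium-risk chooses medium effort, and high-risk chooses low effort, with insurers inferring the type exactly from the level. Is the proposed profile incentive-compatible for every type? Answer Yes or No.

Yes

Separating rebates: high effort → 37, medium effort → 32, low effort → 24.
low-risk (assigned high effort): low effort: 24 − 0 = 24; medium effort: 32 − 3 = 29; high effort: 37 − 6 = 31. low-risk stays.
medium-risk (assigned medium effort): low effort: 24 − 0 = 24; medium effort: 32 − 6 = 26; high effort: 37 − 12 = 25. medium-risk stays.
high-risk (assigned low effort): low effort: 24 − 0 = 24; medium effort: 32 − 12 = 20; high effort: 37 − 24 = 13. high-risk stays.
Every type prefers its assigned level; separation holds.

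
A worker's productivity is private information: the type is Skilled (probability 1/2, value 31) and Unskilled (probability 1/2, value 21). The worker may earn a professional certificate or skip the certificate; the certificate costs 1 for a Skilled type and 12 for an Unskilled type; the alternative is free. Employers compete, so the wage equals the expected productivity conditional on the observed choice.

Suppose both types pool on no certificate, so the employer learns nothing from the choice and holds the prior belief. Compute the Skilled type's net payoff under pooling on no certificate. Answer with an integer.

Pooled wage = 1/2·31 + 1/2·21 = 26.
Skilled pays no cost for no certificate, so net payoff = 26.

26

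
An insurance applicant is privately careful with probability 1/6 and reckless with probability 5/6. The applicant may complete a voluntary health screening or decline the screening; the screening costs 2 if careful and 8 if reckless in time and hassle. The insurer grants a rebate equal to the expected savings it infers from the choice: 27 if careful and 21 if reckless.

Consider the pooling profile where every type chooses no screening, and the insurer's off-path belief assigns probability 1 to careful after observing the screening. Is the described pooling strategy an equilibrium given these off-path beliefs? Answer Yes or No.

On path, the insurer holds the prior and pays 1/6·27 + 5/6·21 = 22. Off path (the screening), believing careful, it pays 27.
careful: no screening nets 22; the screening nets 27 − 2 = 25. careful would deviate.
reckless: no screening nets 22; the screening nets 27 − 8 = 19. reckless stays.
A type deviates, so pooling fails.

No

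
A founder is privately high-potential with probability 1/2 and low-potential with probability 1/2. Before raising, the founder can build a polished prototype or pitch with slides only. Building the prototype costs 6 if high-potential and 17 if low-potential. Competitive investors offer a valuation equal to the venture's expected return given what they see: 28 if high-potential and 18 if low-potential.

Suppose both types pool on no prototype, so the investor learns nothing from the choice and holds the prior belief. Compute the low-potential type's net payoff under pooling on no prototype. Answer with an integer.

23

Pooled valuation = 1/2·28 + 1/2·18 = 23.
low-potential pays no cost for no prototype, so net payoff = 23.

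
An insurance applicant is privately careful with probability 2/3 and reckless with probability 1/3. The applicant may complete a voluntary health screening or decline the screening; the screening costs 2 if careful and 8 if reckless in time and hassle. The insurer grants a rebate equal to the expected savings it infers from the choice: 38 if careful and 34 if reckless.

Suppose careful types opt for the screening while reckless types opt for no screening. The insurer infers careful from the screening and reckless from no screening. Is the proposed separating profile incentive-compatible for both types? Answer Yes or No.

Under these beliefs, the screening earns rebate 38 and no screening earns rebate 34.
careful: the screening nets 38 − 2 = 36; no screening nets 34. careful prefers the screening.
reckless: the screening nets 38 − 8 = 30; no screening nets 34. reckless prefers no screening.
Neither type deviates, so the separating profile is an equilibrium.

Yes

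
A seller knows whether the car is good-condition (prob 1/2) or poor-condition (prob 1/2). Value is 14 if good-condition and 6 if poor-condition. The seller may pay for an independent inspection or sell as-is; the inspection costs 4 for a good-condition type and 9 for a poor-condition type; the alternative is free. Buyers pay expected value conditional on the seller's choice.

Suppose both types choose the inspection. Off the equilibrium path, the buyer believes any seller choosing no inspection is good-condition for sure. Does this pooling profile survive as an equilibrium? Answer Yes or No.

On path, the buyer holds the prior and pays 1/2·14 + 1/2·6 = 10. Off path (no inspection), believing good-condition, it pays 14.
good-condition: the inspection nets 10 − 4 = 6; no inspection nets 14. good-condition would deviate.
poor-condition: the inspection nets 10 − 9 = 1; no inspection nets 14. poor-condition would deviate.
A type deviates, so pooling fails.

No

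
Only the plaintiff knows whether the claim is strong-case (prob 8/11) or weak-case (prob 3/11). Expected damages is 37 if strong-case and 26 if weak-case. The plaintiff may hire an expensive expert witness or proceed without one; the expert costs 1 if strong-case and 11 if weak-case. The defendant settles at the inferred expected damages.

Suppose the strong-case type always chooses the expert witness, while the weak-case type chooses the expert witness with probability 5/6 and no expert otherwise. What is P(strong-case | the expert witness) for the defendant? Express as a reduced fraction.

P(the expert witness) = (8/11)·1 + (3/11)·(5/6) = 21/22.
By Bayes' rule, P(strong-case | the expert witness) = (8/11) / (21/22) = 16/21.

16/21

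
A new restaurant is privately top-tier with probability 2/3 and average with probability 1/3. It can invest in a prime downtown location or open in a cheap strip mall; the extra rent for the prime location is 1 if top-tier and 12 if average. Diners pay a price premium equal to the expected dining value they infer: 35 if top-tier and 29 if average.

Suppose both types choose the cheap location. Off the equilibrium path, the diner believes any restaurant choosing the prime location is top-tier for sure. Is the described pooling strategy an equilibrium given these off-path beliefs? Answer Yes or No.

On path, the diner holds the prior and pays 2/3·35 + 1/3·29 = 33. Off path (the prime location), believing top-tier, it pays 35.
top-tier: the cheap location nets 33; the prime location nets 35 − 1 = 34. top-tier would deviate.
average: the cheap location nets 33; the prime location nets 35 − 12 = 23. average stays.
A type deviates, so pooling fails.

No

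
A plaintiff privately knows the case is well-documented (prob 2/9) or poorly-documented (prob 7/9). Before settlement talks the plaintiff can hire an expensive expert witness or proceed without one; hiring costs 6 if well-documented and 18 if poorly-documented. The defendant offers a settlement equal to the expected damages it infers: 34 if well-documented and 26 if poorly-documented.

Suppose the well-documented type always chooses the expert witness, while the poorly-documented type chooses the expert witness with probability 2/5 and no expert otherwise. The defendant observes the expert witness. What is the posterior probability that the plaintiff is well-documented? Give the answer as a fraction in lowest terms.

P(the expert witness) = (2/9)·1 + (7/9)·(2/5) = 8/15.
By Bayes' rule, P(well-documented | the expert witness) = (2/9) / (8/15) = 5/12.

5/12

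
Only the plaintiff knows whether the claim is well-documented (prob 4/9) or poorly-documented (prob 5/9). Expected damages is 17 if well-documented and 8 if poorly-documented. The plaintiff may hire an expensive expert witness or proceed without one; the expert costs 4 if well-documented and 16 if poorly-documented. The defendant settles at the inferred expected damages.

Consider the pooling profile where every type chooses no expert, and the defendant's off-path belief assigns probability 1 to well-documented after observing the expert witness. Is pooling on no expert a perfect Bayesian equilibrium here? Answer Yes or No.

No

On path, the defendant holds the prior and pays 4/9·17 + 5/9·8 = 12. Off path (the expert witness), believing well-documented, it pays 17.
well-documented: no expert nets 12; the expert witness nets 17 − 4 = 13. well-documented would deviate.
poorly-documented: no expert nets 12; the expert witness nets 17 − 16 = 1. poorly-documented stays.
A type deviates, so pooling fails.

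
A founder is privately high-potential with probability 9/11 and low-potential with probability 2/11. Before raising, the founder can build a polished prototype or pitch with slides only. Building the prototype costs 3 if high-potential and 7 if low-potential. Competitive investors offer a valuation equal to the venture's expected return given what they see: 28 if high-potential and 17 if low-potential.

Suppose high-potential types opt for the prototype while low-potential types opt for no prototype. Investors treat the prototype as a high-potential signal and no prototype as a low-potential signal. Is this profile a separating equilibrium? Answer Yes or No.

Under these beliefs, the prototype earns valuation 28 and no prototype earns valuation 17.
high-potential: the prototype nets 28 − 3 = 25; no prototype nets 17. high-potential prefers the prototype.
low-potential: the prototype nets 28 − 7 = 21; no prototype nets 17. low-potential would deviate to the prototype.
low-potential has a profitable deviation, so the profile is not an equilibrium.

No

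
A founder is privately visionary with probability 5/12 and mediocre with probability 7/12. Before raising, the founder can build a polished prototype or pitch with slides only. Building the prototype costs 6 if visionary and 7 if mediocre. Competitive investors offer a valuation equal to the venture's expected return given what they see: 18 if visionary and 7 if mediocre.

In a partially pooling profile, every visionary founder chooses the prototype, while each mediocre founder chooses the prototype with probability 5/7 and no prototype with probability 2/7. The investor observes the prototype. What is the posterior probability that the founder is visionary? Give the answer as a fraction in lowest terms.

1/2

P(the prototype) = (5/12)·1 + (7/12)·(5/7) = 5/6.
By Bayes' rule, P(visionary | the prototype) = (5/12) / (5/6) = 1/2.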